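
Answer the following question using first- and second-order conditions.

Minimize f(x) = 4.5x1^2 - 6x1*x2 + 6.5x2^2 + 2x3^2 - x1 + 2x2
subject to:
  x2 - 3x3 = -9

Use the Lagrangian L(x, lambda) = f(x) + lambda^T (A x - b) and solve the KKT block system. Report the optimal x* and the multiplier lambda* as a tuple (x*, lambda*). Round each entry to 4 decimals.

Form the Lagrangian:
  L(x, lambda) = (1/2) x^T Q x + c^T x + lambda^T (A x - b)
Stationarity (grad_x L = 0): Q x + c + A^T lambda = 0.
Primal feasibility: A x = b.

This gives the KKT block system:
  [ Q   A^T ] [ x     ]   [-c ]
  [ A    0  ] [ lambda ] = [ b ]

Solving the linear system:
  x*      = (-0.2654, -0.5647, 2.8118)
  lambda* = (3.749)
  f(x*)   = 16.4386

x* = (-0.2654, -0.5647, 2.8118), lambda* = (3.749)


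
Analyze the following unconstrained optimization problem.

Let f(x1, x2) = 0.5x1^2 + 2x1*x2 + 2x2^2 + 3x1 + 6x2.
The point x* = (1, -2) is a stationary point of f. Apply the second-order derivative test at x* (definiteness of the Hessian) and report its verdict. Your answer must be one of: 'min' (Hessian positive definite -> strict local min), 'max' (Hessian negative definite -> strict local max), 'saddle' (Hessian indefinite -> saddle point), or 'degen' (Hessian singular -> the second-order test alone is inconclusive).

Compute the Hessian H = grad^2 f:
  H = [[1, 2], [2, 4]]
Verify stationarity: grad f(x*) = H x* + g = (0, 0).
Eigenvalues of H: 0, 5.
H has a zero eigenvalue (singular; positive semidefinite but not definite), so H is neither positive definite, negative definite, nor indefinite. The second-order test alone is inconclusive -> degen.
(Indeed, f is constant along the null direction of H through x*, so x* is not a strict local extremum.)

degen


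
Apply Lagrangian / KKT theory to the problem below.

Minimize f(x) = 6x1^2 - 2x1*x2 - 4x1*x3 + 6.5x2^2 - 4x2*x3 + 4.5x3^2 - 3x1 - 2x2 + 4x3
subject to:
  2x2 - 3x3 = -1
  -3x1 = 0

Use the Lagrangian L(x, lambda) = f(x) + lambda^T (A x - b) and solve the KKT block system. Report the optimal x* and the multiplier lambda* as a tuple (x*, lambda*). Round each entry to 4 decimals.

Form the Lagrangian:
  L(x, lambda) = (1/2) x^T Q x + c^T x + lambda^T (A x - b)
Stationarity (grad_x L = 0): Q x + c + A^T lambda = 0.
Primal feasibility: A x = b.

This gives the KKT block system:
  [ Q   A^T ] [ x     ]   [-c ]
  [ A    0  ] [ lambda ] = [ b ]

Solving the linear system:
  x*      = (0, -0.1143, 0.2571)
  lambda* = (2.2571, -1.2667)
  f(x*)   = 1.7571

x* = (0, -0.1143, 0.2571), lambda* = (2.2571, -1.2667)


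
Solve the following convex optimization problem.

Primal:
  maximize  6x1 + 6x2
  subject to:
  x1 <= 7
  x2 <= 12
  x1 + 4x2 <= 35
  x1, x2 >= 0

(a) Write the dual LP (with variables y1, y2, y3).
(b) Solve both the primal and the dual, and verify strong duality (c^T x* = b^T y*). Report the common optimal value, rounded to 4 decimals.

The standard primal-dual pair for 'max c^T x s.t. A x <= b, x >= 0' is:
  Dual:  min b^T y  s.t.  A^T y >= c,  y >= 0.

So the dual LP is:
  minimize  7y1 + 12y2 + 35y3
  subject to:
    y1 + y3 >= 6
    y2 + 4y3 >= 6
    y1, y2, y3 >= 0

Solving the primal: x* = (7, 7).
  primal value c^T x* = 84.
Solving the dual: y* = (4.5, 0, 1.5).
  dual value b^T y* = 84.
Strong duality: c^T x* = b^T y*. Confirmed.

84


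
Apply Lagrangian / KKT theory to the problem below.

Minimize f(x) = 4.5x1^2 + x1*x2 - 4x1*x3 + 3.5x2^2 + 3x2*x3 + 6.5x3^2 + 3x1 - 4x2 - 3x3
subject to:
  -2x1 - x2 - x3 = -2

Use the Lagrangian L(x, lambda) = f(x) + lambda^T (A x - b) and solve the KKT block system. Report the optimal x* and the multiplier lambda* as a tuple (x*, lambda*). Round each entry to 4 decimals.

Form the Lagrangian:
  L(x, lambda) = (1/2) x^T Q x + c^T x + lambda^T (A x - b)
Stationarity (grad_x L = 0): Q x + c + A^T lambda = 0.
Primal feasibility: A x = b.

This gives the KKT block system:
  [ Q   A^T ] [ x     ]   [-c ]
  [ A    0  ] [ lambda ] = [ b ]

Solving the linear system:
  x*      = (0.4172, 0.755, 0.4106)
  lambda* = (2.9338)
  f(x*)   = 1.4338

x* = (0.4172, 0.755, 0.4106), lambda* = (2.9338)


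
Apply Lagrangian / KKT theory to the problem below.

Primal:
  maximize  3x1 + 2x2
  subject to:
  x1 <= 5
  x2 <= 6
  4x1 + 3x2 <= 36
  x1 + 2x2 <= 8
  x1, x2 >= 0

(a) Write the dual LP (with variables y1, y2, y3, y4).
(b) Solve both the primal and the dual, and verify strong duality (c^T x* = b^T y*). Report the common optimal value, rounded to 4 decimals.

The standard primal-dual pair for 'max c^T x s.t. A x <= b, x >= 0' is:
  Dual:  min b^T y  s.t.  A^T y >= c,  y >= 0.

So the dual LP is:
  minimize  5y1 + 6y2 + 36y3 + 8y4
  subject to:
    y1 + 4y3 + y4 >= 3
    y2 + 3y3 + 2y4 >= 2
    y1, y2, y3, y4 >= 0

Solving the primal: x* = (5, 1.5).
  primal value c^T x* = 18.
Solving the dual: y* = (2, 0, 0, 1).
  dual value b^T y* = 18.
Strong duality: c^T x* = b^T y*. Confirmed.

18


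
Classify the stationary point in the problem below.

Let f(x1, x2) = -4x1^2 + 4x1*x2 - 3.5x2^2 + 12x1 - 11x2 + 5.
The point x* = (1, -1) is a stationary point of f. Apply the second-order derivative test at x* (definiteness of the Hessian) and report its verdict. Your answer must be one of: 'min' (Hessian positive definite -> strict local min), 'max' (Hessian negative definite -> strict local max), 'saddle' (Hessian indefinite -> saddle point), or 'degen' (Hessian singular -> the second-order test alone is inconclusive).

Compute the Hessian H = grad^2 f:
  H = [[-8, 4], [4, -7]]
Verify stationarity: grad f(x*) = H x* + g = (0, 0).
Eigenvalues of H: -11.5311, -3.4689.
Both eigenvalues < 0, so H is negative definite -> x* is a strict local max.

max


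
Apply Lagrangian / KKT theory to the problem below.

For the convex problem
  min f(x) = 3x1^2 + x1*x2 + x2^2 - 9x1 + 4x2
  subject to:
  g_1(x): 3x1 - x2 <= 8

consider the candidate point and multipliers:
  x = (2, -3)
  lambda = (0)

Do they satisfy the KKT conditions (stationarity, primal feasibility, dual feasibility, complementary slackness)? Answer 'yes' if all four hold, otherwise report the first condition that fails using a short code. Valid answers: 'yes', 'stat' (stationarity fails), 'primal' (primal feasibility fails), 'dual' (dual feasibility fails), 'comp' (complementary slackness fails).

Gradient of f: grad f(x) = Q x + c = (0, 0)
Constraint values g_i(x) = a_i^T x - b_i:
  g_1((2, -3)) = 1
Stationarity residual: grad f(x) + sum_i lambda_i a_i = (0, 0)
  -> stationarity OK
Primal feasibility (all g_i <= 0): FAILS
Dual feasibility (all lambda_i >= 0): OK
Complementary slackness (lambda_i * g_i(x) = 0 for all i): OK

Verdict: the first failing condition is primal_feasibility -> primal.

primal


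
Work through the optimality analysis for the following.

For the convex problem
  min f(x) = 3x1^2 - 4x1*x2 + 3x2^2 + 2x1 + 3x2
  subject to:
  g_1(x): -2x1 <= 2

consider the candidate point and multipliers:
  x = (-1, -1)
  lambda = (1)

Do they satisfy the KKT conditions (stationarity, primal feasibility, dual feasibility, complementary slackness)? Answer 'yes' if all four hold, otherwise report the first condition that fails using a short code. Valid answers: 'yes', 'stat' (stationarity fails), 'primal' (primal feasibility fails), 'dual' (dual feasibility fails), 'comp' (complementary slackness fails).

Gradient of f: grad f(x) = Q x + c = (0, 1)
Constraint values g_i(x) = a_i^T x - b_i:
  g_1((-1, -1)) = 0
Stationarity residual: grad f(x) + sum_i lambda_i a_i = (-2, 1)
  -> stationarity FAILS
Primal feasibility (all g_i <= 0): OK
Dual feasibility (all lambda_i >= 0): OK
Complementary slackness (lambda_i * g_i(x) = 0 for all i): OK

Verdict: the first failing condition is stationarity -> stat.

stat


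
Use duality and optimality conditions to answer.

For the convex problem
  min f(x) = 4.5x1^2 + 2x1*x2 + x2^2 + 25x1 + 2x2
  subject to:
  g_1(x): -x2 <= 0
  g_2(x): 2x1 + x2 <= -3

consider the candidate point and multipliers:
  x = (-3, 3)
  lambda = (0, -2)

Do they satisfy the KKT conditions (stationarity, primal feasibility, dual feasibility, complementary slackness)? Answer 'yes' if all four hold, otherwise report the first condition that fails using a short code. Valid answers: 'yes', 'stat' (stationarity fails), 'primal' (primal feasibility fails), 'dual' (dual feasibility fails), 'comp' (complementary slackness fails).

Gradient of f: grad f(x) = Q x + c = (4, 2)
Constraint values g_i(x) = a_i^T x - b_i:
  g_1((-3, 3)) = -3
  g_2((-3, 3)) = 0
Stationarity residual: grad f(x) + sum_i lambda_i a_i = (0, 0)
  -> stationarity OK
Primal feasibility (all g_i <= 0): OK
Dual feasibility (all lambda_i >= 0): FAILS
Complementary slackness (lambda_i * g_i(x) = 0 for all i): OK

Verdict: the first failing condition is dual_feasibility -> dual.

dual


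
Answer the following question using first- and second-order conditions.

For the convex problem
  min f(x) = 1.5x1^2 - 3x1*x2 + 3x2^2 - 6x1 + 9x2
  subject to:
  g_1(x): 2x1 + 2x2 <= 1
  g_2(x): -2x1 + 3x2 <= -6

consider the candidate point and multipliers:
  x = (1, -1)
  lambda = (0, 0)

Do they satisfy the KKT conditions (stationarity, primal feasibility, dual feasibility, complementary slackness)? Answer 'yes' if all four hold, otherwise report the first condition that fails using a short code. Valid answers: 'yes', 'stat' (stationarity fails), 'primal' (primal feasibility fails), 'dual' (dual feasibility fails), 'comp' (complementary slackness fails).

Gradient of f: grad f(x) = Q x + c = (0, 0)
Constraint values g_i(x) = a_i^T x - b_i:
  g_1((1, -1)) = -1
  g_2((1, -1)) = 1
Stationarity residual: grad f(x) + sum_i lambda_i a_i = (0, 0)
  -> stationarity OK
Primal feasibility (all g_i <= 0): FAILS
Dual feasibility (all lambda_i >= 0): OK
Complementary slackness (lambda_i * g_i(x) = 0 for all i): OK

Verdict: the first failing condition is primal_feasibility -> primal.

primal


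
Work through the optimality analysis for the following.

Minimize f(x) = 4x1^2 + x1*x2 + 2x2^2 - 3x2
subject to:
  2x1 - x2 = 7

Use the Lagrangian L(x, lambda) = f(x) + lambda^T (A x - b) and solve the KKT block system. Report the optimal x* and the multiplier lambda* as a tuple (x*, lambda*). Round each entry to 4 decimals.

Form the Lagrangian:
  L(x, lambda) = (1/2) x^T Q x + c^T x + lambda^T (A x - b)
Stationarity (grad_x L = 0): Q x + c + A^T lambda = 0.
Primal feasibility: A x = b.

This gives the KKT block system:
  [ Q   A^T ] [ x     ]   [-c ]
  [ A    0  ] [ lambda ] = [ b ]

Solving the linear system:
  x*      = (2.4643, -2.0714)
  lambda* = (-8.8214)
  f(x*)   = 33.9821

x* = (2.4643, -2.0714), lambda* = (-8.8214)


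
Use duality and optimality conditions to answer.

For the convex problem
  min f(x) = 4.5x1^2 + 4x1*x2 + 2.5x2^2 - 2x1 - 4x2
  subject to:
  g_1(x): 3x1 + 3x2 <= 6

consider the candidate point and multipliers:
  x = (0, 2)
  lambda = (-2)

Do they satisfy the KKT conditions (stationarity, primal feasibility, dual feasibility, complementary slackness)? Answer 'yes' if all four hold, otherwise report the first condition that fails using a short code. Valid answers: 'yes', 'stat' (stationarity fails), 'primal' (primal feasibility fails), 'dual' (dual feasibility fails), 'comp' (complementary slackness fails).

Gradient of f: grad f(x) = Q x + c = (6, 6)
Constraint values g_i(x) = a_i^T x - b_i:
  g_1((0, 2)) = 0
Stationarity residual: grad f(x) + sum_i lambda_i a_i = (0, 0)
  -> stationarity OK
Primal feasibility (all g_i <= 0): OK
Dual feasibility (all lambda_i >= 0): FAILS
Complementary slackness (lambda_i * g_i(x) = 0 for all i): OK

Verdict: the first failing condition is dual_feasibility -> dual.

dual


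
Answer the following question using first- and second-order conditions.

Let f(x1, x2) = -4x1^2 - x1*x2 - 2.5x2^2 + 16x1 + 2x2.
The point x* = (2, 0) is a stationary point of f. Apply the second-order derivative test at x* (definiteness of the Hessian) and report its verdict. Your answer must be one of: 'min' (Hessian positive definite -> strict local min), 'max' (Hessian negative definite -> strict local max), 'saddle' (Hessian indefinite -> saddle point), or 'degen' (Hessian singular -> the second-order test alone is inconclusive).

Compute the Hessian H = grad^2 f:
  H = [[-8, -1], [-1, -5]]
Verify stationarity: grad f(x*) = H x* + g = (0, 0).
Eigenvalues of H: -8.3028, -4.6972.
Both eigenvalues < 0, so H is negative definite -> x* is a strict local max.

max


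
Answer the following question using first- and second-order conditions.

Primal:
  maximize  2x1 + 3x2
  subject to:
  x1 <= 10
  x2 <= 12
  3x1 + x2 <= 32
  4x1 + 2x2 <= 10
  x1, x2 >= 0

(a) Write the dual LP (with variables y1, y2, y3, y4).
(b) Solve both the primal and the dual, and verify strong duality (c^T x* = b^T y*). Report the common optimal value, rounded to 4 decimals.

The standard primal-dual pair for 'max c^T x s.t. A x <= b, x >= 0' is:
  Dual:  min b^T y  s.t.  A^T y >= c,  y >= 0.

So the dual LP is:
  minimize  10y1 + 12y2 + 32y3 + 10y4
  subject to:
    y1 + 3y3 + 4y4 >= 2
    y2 + y3 + 2y4 >= 3
    y1, y2, y3, y4 >= 0

Solving the primal: x* = (0, 5).
  primal value c^T x* = 15.
Solving the dual: y* = (0, 0, 0, 1.5).
  dual value b^T y* = 15.
Strong duality: c^T x* = b^T y*. Confirmed.

15


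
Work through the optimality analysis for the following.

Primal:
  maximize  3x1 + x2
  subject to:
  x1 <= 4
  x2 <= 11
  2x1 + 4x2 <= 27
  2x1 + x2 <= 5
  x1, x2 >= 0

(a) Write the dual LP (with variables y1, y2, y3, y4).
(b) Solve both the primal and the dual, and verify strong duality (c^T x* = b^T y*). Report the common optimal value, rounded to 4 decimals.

The standard primal-dual pair for 'max c^T x s.t. A x <= b, x >= 0' is:
  Dual:  min b^T y  s.t.  A^T y >= c,  y >= 0.

So the dual LP is:
  minimize  4y1 + 11y2 + 27y3 + 5y4
  subject to:
    y1 + 2y3 + 2y4 >= 3
    y2 + 4y3 + y4 >= 1
    y1, y2, y3, y4 >= 0

Solving the primal: x* = (2.5, 0).
  primal value c^T x* = 7.5.
Solving the dual: y* = (0, 0, 0, 1.5).
  dual value b^T y* = 7.5.
Strong duality: c^T x* = b^T y*. Confirmed.

7.5


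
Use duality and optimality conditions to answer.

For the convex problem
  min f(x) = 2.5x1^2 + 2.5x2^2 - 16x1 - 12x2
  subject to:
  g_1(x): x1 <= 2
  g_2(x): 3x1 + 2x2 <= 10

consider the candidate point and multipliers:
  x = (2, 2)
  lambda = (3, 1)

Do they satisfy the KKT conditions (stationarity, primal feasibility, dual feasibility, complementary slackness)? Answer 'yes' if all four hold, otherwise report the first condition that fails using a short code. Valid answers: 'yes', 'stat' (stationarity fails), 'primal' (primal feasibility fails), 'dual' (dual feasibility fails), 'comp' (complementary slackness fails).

Gradient of f: grad f(x) = Q x + c = (-6, -2)
Constraint values g_i(x) = a_i^T x - b_i:
  g_1((2, 2)) = 0
  g_2((2, 2)) = 0
Stationarity residual: grad f(x) + sum_i lambda_i a_i = (0, 0)
  -> stationarity OK
Primal feasibility (all g_i <= 0): OK
Dual feasibility (all lambda_i >= 0): OK
Complementary slackness (lambda_i * g_i(x) = 0 for all i): OK

Verdict: yes, KKT holds.

yes


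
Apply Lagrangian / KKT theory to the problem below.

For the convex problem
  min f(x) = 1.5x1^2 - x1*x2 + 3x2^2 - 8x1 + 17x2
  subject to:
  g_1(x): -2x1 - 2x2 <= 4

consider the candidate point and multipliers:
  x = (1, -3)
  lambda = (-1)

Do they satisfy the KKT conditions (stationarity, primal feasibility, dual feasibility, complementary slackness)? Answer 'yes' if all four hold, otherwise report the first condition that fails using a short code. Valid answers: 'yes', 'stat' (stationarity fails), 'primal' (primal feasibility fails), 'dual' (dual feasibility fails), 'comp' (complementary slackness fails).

Gradient of f: grad f(x) = Q x + c = (-2, -2)
Constraint values g_i(x) = a_i^T x - b_i:
  g_1((1, -3)) = 0
Stationarity residual: grad f(x) + sum_i lambda_i a_i = (0, 0)
  -> stationarity OK
Primal feasibility (all g_i <= 0): OK
Dual feasibility (all lambda_i >= 0): FAILS
Complementary slackness (lambda_i * g_i(x) = 0 for all i): OK

Verdict: the first failing condition is dual_feasibility -> dual.

dual


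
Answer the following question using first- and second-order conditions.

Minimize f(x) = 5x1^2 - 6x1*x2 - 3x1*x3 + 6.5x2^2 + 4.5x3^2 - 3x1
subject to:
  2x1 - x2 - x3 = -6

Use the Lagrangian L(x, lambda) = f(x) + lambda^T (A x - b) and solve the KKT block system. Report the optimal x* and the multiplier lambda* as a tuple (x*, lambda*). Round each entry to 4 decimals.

Form the Lagrangian:
  L(x, lambda) = (1/2) x^T Q x + c^T x + lambda^T (A x - b)
Stationarity (grad_x L = 0): Q x + c + A^T lambda = 0.
Primal feasibility: A x = b.

This gives the KKT block system:
  [ Q   A^T ] [ x     ]   [-c ]
  [ A    0  ] [ lambda ] = [ b ]

Solving the linear system:
  x*      = (-2.5407, 0.0293, 0.8893)
  lambda* = (15.6254)
  f(x*)   = 50.6873

x* = (-2.5407, 0.0293, 0.8893), lambda* = (15.6254)


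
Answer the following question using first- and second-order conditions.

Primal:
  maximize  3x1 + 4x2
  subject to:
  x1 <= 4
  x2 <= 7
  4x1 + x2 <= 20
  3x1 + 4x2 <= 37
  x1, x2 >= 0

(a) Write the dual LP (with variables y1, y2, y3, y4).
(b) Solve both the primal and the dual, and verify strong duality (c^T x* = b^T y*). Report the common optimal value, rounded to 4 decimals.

The standard primal-dual pair for 'max c^T x s.t. A x <= b, x >= 0' is:
  Dual:  min b^T y  s.t.  A^T y >= c,  y >= 0.

So the dual LP is:
  minimize  4y1 + 7y2 + 20y3 + 37y4
  subject to:
    y1 + 4y3 + 3y4 >= 3
    y2 + y3 + 4y4 >= 4
    y1, y2, y3, y4 >= 0

Solving the primal: x* = (3.3077, 6.7692).
  primal value c^T x* = 37.
Solving the dual: y* = (0, 0, 0, 1).
  dual value b^T y* = 37.
Strong duality: c^T x* = b^T y*. Confirmed.

37


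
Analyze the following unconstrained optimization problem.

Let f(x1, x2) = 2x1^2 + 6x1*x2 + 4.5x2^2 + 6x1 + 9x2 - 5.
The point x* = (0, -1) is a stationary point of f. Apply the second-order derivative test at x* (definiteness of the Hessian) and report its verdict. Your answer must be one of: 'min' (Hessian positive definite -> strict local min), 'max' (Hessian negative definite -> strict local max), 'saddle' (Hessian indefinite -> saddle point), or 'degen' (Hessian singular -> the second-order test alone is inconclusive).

Compute the Hessian H = grad^2 f:
  H = [[4, 6], [6, 9]]
Verify stationarity: grad f(x*) = H x* + g = (0, 0).
Eigenvalues of H: 0, 13.
H has a zero eigenvalue (singular; positive semidefinite but not definite), so H is neither positive definite, negative definite, nor indefinite. The second-order test alone is inconclusive -> degen.
(Indeed, f is constant along the null direction of H through x*, so x* is not a strict local extremum.)

degen


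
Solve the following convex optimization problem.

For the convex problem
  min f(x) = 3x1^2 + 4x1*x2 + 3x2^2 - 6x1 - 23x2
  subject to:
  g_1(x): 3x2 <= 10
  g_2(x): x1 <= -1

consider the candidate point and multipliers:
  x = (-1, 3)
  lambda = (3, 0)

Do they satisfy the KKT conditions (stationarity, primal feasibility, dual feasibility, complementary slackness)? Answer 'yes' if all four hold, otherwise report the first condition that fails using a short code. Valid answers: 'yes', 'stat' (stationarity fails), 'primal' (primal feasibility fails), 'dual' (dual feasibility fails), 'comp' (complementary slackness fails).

Gradient of f: grad f(x) = Q x + c = (0, -9)
Constraint values g_i(x) = a_i^T x - b_i:
  g_1((-1, 3)) = -1
  g_2((-1, 3)) = 0
Stationarity residual: grad f(x) + sum_i lambda_i a_i = (0, 0)
  -> stationarity OK
Primal feasibility (all g_i <= 0): OK
Dual feasibility (all lambda_i >= 0): OK
Complementary slackness (lambda_i * g_i(x) = 0 for all i): FAILS

Verdict: the first failing condition is complementary_slackness -> comp.

comp


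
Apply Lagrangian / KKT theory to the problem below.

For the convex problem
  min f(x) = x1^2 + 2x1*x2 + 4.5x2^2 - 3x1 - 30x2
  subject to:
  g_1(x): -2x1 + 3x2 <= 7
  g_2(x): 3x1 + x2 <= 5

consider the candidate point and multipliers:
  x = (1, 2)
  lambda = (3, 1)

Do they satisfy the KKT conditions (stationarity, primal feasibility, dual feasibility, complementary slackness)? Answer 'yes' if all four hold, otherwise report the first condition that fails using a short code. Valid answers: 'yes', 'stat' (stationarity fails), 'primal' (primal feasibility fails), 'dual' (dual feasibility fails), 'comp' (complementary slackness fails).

Gradient of f: grad f(x) = Q x + c = (3, -10)
Constraint values g_i(x) = a_i^T x - b_i:
  g_1((1, 2)) = -3
  g_2((1, 2)) = 0
Stationarity residual: grad f(x) + sum_i lambda_i a_i = (0, 0)
  -> stationarity OK
Primal feasibility (all g_i <= 0): OK
Dual feasibility (all lambda_i >= 0): OK
Complementary slackness (lambda_i * g_i(x) = 0 for all i): FAILS

Verdict: the first failing condition is complementary_slackness -> comp.

comp


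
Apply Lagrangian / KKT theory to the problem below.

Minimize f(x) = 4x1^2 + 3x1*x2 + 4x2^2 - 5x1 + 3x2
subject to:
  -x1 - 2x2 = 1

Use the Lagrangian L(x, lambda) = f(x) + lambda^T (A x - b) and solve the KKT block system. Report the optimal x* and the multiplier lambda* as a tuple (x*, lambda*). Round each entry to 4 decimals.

Form the Lagrangian:
  L(x, lambda) = (1/2) x^T Q x + c^T x + lambda^T (A x - b)
Stationarity (grad_x L = 0): Q x + c + A^T lambda = 0.
Primal feasibility: A x = b.

This gives the KKT block system:
  [ Q   A^T ] [ x     ]   [-c ]
  [ A    0  ] [ lambda ] = [ b ]

Solving the linear system:
  x*      = (0.8571, -0.9286)
  lambda* = (-0.9286)
  f(x*)   = -3.0714

x* = (0.8571, -0.9286), lambda* = (-0.9286)


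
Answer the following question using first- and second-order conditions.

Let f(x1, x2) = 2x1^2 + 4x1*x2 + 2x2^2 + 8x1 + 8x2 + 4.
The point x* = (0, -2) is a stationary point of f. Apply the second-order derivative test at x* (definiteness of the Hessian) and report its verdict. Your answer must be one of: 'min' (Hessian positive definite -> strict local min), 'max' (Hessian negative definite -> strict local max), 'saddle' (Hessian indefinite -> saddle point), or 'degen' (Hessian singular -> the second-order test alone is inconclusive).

Compute the Hessian H = grad^2 f:
  H = [[4, 4], [4, 4]]
Verify stationarity: grad f(x*) = H x* + g = (0, 0).
Eigenvalues of H: 0, 8.
H has a zero eigenvalue (singular; positive semidefinite but not definite), so H is neither positive definite, negative definite, nor indefinite. The second-order test alone is inconclusive -> degen.
(Indeed, f is constant along the null direction of H through x*, so x* is not a strict local extremum.)

degen


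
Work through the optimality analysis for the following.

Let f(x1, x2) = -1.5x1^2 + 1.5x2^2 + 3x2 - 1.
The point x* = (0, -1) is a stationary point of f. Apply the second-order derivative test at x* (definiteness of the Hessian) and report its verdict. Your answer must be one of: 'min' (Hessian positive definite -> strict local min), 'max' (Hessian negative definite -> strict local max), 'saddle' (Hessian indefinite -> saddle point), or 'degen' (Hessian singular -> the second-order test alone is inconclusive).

Compute the Hessian H = grad^2 f:
  H = [[-3, 0], [0, 3]]
Verify stationarity: grad f(x*) = H x* + g = (0, 0).
Eigenvalues of H: -3, 3.
Eigenvalues have mixed signs, so H is indefinite -> x* is a saddle point.

saddle


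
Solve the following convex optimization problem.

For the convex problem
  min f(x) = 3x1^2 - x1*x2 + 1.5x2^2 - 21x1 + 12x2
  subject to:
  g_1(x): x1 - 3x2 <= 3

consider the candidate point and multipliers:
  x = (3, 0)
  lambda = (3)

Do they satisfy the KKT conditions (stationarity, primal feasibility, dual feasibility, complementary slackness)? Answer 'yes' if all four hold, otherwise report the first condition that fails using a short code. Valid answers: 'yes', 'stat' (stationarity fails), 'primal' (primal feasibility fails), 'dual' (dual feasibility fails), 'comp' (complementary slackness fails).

Gradient of f: grad f(x) = Q x + c = (-3, 9)
Constraint values g_i(x) = a_i^T x - b_i:
  g_1((3, 0)) = 0
Stationarity residual: grad f(x) + sum_i lambda_i a_i = (0, 0)
  -> stationarity OK
Primal feasibility (all g_i <= 0): OK
Dual feasibility (all lambda_i >= 0): OK
Complementary slackness (lambda_i * g_i(x) = 0 for all i): OK

Verdict: yes, KKT holds.

yes


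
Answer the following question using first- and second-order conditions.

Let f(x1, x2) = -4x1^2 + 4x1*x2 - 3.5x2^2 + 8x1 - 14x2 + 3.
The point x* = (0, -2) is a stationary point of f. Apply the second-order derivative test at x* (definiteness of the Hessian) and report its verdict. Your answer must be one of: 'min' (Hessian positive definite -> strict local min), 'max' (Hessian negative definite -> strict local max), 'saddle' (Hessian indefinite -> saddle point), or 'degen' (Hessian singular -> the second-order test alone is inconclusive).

Compute the Hessian H = grad^2 f:
  H = [[-8, 4], [4, -7]]
Verify stationarity: grad f(x*) = H x* + g = (0, 0).
Eigenvalues of H: -11.5311, -3.4689.
Both eigenvalues < 0, so H is negative definite -> x* is a strict local max.

max


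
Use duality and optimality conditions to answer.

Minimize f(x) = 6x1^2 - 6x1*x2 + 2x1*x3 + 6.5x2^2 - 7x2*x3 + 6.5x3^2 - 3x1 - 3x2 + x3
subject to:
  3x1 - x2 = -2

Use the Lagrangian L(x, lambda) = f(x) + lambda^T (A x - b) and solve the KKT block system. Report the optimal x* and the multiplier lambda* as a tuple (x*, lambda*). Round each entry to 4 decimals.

Form the Lagrangian:
  L(x, lambda) = (1/2) x^T Q x + c^T x + lambda^T (A x - b)
Stationarity (grad_x L = 0): Q x + c + A^T lambda = 0.
Primal feasibility: A x = b.

This gives the KKT block system:
  [ Q   A^T ] [ x     ]   [-c ]
  [ A    0  ] [ lambda ] = [ b ]

Solving the linear system:
  x*      = (-0.5366, 0.3903, 0.2158)
  lambda* = (3.783)
  f(x*)   = 4.1103

x* = (-0.5366, 0.3903, 0.2158), lambda* = (3.783)


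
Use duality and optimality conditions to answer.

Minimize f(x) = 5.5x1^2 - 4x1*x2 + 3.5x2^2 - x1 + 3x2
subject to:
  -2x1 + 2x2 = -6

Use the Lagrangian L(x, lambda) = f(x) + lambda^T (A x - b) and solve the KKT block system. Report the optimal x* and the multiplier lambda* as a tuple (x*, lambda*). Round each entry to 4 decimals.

Form the Lagrangian:
  L(x, lambda) = (1/2) x^T Q x + c^T x + lambda^T (A x - b)
Stationarity (grad_x L = 0): Q x + c + A^T lambda = 0.
Primal feasibility: A x = b.

This gives the KKT block system:
  [ Q   A^T ] [ x     ]   [-c ]
  [ A    0  ] [ lambda ] = [ b ]

Solving the linear system:
  x*      = (0.7, -2.3)
  lambda* = (7.95)
  f(x*)   = 20.05

x* = (0.7, -2.3), lambda* = (7.95)


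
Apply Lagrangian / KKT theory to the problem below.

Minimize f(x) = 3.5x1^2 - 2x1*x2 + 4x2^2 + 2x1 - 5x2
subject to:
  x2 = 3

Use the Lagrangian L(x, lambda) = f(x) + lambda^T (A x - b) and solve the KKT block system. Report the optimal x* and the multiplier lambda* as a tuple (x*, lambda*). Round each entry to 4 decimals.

Form the Lagrangian:
  L(x, lambda) = (1/2) x^T Q x + c^T x + lambda^T (A x - b)
Stationarity (grad_x L = 0): Q x + c + A^T lambda = 0.
Primal feasibility: A x = b.

This gives the KKT block system:
  [ Q   A^T ] [ x     ]   [-c ]
  [ A    0  ] [ lambda ] = [ b ]

Solving the linear system:
  x*      = (0.5714, 3)
  lambda* = (-17.8571)
  f(x*)   = 19.8571

x* = (0.5714, 3), lambda* = (-17.8571)


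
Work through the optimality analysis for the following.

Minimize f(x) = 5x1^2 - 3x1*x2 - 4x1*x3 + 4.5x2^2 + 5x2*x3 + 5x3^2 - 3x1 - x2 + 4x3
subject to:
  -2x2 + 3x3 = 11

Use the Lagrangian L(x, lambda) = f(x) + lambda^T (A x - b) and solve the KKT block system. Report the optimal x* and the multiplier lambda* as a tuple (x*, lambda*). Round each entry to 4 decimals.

Form the Lagrangian:
  L(x, lambda) = (1/2) x^T Q x + c^T x + lambda^T (A x - b)
Stationarity (grad_x L = 0): Q x + c + A^T lambda = 0.
Primal feasibility: A x = b.

This gives the KKT block system:
  [ Q   A^T ] [ x     ]   [-c ]
  [ A    0  ] [ lambda ] = [ b ]

Solving the linear system:
  x*      = (0.6121, -2.0375, 2.3083)
  lambda* = (-4.8159)
  f(x*)   = 31.2048

x* = (0.6121, -2.0375, 2.3083), lambda* = (-4.8159)


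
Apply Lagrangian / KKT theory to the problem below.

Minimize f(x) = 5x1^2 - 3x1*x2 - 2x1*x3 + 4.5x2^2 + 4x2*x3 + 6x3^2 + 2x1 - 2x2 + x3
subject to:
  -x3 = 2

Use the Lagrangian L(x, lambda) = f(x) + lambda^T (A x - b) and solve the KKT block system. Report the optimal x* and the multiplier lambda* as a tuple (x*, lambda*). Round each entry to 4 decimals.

Form the Lagrangian:
  L(x, lambda) = (1/2) x^T Q x + c^T x + lambda^T (A x - b)
Stationarity (grad_x L = 0): Q x + c + A^T lambda = 0.
Primal feasibility: A x = b.

This gives the KKT block system:
  [ Q   A^T ] [ x     ]   [-c ]
  [ A    0  ] [ lambda ] = [ b ]

Solving the linear system:
  x*      = (-0.2963, 1.0123, -2)
  lambda* = (-18.358)
  f(x*)   = 16.0494

x* = (-0.2963, 1.0123, -2), lambda* = (-18.358)


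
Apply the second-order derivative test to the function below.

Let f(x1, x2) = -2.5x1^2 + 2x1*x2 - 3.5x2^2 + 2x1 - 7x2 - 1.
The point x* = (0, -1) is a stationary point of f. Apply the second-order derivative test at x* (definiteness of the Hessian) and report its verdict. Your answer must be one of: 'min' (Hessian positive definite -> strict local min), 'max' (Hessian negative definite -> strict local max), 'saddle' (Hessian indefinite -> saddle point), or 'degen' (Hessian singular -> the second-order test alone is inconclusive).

Compute the Hessian H = grad^2 f:
  H = [[-5, 2], [2, -7]]
Verify stationarity: grad f(x*) = H x* + g = (0, 0).
Eigenvalues of H: -8.2361, -3.7639.
Both eigenvalues < 0, so H is negative definite -> x* is a strict local max.

max


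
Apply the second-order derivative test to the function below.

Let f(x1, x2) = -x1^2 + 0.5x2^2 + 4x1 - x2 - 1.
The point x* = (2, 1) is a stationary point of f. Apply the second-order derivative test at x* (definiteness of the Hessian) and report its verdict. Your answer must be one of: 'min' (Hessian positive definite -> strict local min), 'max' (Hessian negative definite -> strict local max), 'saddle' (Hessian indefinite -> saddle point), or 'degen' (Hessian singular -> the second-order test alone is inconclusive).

Compute the Hessian H = grad^2 f:
  H = [[-2, 0], [0, 1]]
Verify stationarity: grad f(x*) = H x* + g = (0, 0).
Eigenvalues of H: -2, 1.
Eigenvalues have mixed signs, so H is indefinite -> x* is a saddle point.

saddle


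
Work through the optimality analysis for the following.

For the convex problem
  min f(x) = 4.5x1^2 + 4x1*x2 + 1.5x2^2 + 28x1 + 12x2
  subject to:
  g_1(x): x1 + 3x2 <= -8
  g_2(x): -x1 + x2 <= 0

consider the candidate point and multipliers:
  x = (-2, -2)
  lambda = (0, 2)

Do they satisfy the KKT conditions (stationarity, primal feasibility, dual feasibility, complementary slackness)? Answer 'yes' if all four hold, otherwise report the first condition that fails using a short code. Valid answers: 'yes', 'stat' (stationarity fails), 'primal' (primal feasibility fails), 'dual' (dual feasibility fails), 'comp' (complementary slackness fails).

Gradient of f: grad f(x) = Q x + c = (2, -2)
Constraint values g_i(x) = a_i^T x - b_i:
  g_1((-2, -2)) = 0
  g_2((-2, -2)) = 0
Stationarity residual: grad f(x) + sum_i lambda_i a_i = (0, 0)
  -> stationarity OK
Primal feasibility (all g_i <= 0): OK
Dual feasibility (all lambda_i >= 0): OK
Complementary slackness (lambda_i * g_i(x) = 0 for all i): OK

Verdict: yes, KKT holds.

yes


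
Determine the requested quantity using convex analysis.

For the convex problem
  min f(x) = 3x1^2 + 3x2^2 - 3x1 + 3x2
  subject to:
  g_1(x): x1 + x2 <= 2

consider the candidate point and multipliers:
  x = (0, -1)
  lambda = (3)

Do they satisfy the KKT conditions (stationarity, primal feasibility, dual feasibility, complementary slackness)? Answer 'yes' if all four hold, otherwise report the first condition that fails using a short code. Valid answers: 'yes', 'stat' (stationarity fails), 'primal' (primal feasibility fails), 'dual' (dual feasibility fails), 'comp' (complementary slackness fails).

Gradient of f: grad f(x) = Q x + c = (-3, -3)
Constraint values g_i(x) = a_i^T x - b_i:
  g_1((0, -1)) = -3
Stationarity residual: grad f(x) + sum_i lambda_i a_i = (0, 0)
  -> stationarity OK
Primal feasibility (all g_i <= 0): OK
Dual feasibility (all lambda_i >= 0): OK
Complementary slackness (lambda_i * g_i(x) = 0 for all i): FAILS

Verdict: the first failing condition is complementary_slackness -> comp.

comp


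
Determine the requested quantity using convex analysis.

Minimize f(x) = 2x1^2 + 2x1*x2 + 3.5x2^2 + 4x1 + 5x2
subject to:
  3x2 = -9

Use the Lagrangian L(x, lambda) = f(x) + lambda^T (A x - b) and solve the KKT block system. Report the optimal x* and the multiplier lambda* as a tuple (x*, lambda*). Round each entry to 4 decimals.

Form the Lagrangian:
  L(x, lambda) = (1/2) x^T Q x + c^T x + lambda^T (A x - b)
Stationarity (grad_x L = 0): Q x + c + A^T lambda = 0.
Primal feasibility: A x = b.

This gives the KKT block system:
  [ Q   A^T ] [ x     ]   [-c ]
  [ A    0  ] [ lambda ] = [ b ]

Solving the linear system:
  x*      = (0.5, -3)
  lambda* = (5)
  f(x*)   = 16

x* = (0.5, -3), lambda* = (5)


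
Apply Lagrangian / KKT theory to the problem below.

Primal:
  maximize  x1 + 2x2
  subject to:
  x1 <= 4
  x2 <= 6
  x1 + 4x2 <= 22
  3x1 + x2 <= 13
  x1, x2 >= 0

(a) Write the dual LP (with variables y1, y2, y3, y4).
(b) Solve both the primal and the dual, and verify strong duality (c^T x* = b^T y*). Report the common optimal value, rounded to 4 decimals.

The standard primal-dual pair for 'max c^T x s.t. A x <= b, x >= 0' is:
  Dual:  min b^T y  s.t.  A^T y >= c,  y >= 0.

So the dual LP is:
  minimize  4y1 + 6y2 + 22y3 + 13y4
  subject to:
    y1 + y3 + 3y4 >= 1
    y2 + 4y3 + y4 >= 2
    y1, y2, y3, y4 >= 0

Solving the primal: x* = (2.7273, 4.8182).
  primal value c^T x* = 12.3636.
Solving the dual: y* = (0, 0, 0.4545, 0.1818).
  dual value b^T y* = 12.3636.
Strong duality: c^T x* = b^T y*. Confirmed.

12.3636


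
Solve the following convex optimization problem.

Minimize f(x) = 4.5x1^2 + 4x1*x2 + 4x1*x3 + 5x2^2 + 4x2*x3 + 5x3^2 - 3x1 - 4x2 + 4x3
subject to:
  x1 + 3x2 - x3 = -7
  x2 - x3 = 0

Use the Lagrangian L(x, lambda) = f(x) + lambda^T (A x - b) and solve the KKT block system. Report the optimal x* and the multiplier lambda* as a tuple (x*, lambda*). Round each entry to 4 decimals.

Form the Lagrangian:
  L(x, lambda) = (1/2) x^T Q x + c^T x + lambda^T (A x - b)
Stationarity (grad_x L = 0): Q x + c + A^T lambda = 0.
Primal feasibility: A x = b.

This gives the KKT block system:
  [ Q   A^T ] [ x     ]   [-c ]
  [ A    0  ] [ lambda ] = [ b ]

Solving the linear system:
  x*      = (-2.25, -2.375, -2.375)
  lambda* = (42.25, -80.5)
  f(x*)   = 151.25

x* = (-2.25, -2.375, -2.375), lambda* = (42.25, -80.5)


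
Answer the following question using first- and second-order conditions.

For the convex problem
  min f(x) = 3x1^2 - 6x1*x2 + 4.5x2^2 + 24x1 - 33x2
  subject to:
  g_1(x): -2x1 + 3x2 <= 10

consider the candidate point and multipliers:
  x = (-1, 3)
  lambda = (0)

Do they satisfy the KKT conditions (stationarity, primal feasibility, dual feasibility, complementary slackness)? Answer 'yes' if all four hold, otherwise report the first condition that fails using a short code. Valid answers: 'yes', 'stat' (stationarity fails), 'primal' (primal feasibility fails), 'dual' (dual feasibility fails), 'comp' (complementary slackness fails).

Gradient of f: grad f(x) = Q x + c = (0, 0)
Constraint values g_i(x) = a_i^T x - b_i:
  g_1((-1, 3)) = 1
Stationarity residual: grad f(x) + sum_i lambda_i a_i = (0, 0)
  -> stationarity OK
Primal feasibility (all g_i <= 0): FAILS
Dual feasibility (all lambda_i >= 0): OK
Complementary slackness (lambda_i * g_i(x) = 0 for all i): OK

Verdict: the first failing condition is primal_feasibility -> primal.

primal


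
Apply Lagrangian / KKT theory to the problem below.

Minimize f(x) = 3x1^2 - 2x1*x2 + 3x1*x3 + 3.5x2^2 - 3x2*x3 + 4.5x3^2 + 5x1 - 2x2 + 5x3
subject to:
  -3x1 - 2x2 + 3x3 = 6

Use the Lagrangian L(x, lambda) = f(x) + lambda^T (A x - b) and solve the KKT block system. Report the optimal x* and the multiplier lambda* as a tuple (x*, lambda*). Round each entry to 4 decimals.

Form the Lagrangian:
  L(x, lambda) = (1/2) x^T Q x + c^T x + lambda^T (A x - b)
Stationarity (grad_x L = 0): Q x + c + A^T lambda = 0.
Primal feasibility: A x = b.

This gives the KKT block system:
  [ Q   A^T ] [ x     ]   [-c ]
  [ A    0  ] [ lambda ] = [ b ]

Solving the linear system:
  x*      = (-1.5652, -0.3768, 0.1836)
  lambda* = (-1.029)
  f(x*)   = 0.0097

x* = (-1.5652, -0.3768, 0.1836), lambda* = (-1.029)


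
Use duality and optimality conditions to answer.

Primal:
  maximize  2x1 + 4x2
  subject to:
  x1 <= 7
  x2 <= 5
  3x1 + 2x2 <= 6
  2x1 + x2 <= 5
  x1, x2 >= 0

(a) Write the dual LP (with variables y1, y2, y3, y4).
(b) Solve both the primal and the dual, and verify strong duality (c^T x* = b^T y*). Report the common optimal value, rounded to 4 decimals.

The standard primal-dual pair for 'max c^T x s.t. A x <= b, x >= 0' is:
  Dual:  min b^T y  s.t.  A^T y >= c,  y >= 0.

So the dual LP is:
  minimize  7y1 + 5y2 + 6y3 + 5y4
  subject to:
    y1 + 3y3 + 2y4 >= 2
    y2 + 2y3 + y4 >= 4
    y1, y2, y3, y4 >= 0

Solving the primal: x* = (0, 3).
  primal value c^T x* = 12.
Solving the dual: y* = (0, 0, 2, 0).
  dual value b^T y* = 12.
Strong duality: c^T x* = b^T y*. Confirmed.

12


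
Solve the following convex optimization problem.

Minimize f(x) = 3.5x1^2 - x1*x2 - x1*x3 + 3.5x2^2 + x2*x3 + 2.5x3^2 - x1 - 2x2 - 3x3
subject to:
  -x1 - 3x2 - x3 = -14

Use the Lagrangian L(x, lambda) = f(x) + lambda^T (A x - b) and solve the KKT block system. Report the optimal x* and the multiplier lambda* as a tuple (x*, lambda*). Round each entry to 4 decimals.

Form the Lagrangian:
  L(x, lambda) = (1/2) x^T Q x + c^T x + lambda^T (A x - b)
Stationarity (grad_x L = 0): Q x + c + A^T lambda = 0.
Primal feasibility: A x = b.

This gives the KKT block system:
  [ Q   A^T ] [ x     ]   [-c ]
  [ A    0  ] [ lambda ] = [ b ]

Solving the linear system:
  x*      = (1.9278, 3.4381, 1.7577)
  lambda* = (7.299)
  f(x*)   = 44.0541

x* = (1.9278, 3.4381, 1.7577), lambda* = (7.299)


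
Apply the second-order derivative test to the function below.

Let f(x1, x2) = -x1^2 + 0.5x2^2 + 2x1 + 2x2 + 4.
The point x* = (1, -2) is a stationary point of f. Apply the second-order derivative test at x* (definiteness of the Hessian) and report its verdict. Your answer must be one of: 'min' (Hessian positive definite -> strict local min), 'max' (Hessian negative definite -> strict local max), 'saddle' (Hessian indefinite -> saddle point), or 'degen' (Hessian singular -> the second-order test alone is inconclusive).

Compute the Hessian H = grad^2 f:
  H = [[-2, 0], [0, 1]]
Verify stationarity: grad f(x*) = H x* + g = (0, 0).
Eigenvalues of H: -2, 1.
Eigenvalues have mixed signs, so H is indefinite -> x* is a saddle point.

saddle


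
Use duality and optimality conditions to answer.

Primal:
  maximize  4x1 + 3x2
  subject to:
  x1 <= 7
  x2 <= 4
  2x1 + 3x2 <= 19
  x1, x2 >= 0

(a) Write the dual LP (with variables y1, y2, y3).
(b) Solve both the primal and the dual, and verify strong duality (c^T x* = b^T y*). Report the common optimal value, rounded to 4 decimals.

The standard primal-dual pair for 'max c^T x s.t. A x <= b, x >= 0' is:
  Dual:  min b^T y  s.t.  A^T y >= c,  y >= 0.

So the dual LP is:
  minimize  7y1 + 4y2 + 19y3
  subject to:
    y1 + 2y3 >= 4
    y2 + 3y3 >= 3
    y1, y2, y3 >= 0

Solving the primal: x* = (7, 1.6667).
  primal value c^T x* = 33.
Solving the dual: y* = (2, 0, 1).
  dual value b^T y* = 33.
Strong duality: c^T x* = b^T y*. Confirmed.

33


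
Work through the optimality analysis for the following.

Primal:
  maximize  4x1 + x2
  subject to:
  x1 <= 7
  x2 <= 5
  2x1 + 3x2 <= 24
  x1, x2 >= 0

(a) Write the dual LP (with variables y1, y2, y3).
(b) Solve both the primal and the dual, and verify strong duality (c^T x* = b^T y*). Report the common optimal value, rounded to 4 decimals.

The standard primal-dual pair for 'max c^T x s.t. A x <= b, x >= 0' is:
  Dual:  min b^T y  s.t.  A^T y >= c,  y >= 0.

So the dual LP is:
  minimize  7y1 + 5y2 + 24y3
  subject to:
    y1 + 2y3 >= 4
    y2 + 3y3 >= 1
    y1, y2, y3 >= 0

Solving the primal: x* = (7, 3.3333).
  primal value c^T x* = 31.3333.
Solving the dual: y* = (3.3333, 0, 0.3333).
  dual value b^T y* = 31.3333.
Strong duality: c^T x* = b^T y*. Confirmed.

31.3333
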